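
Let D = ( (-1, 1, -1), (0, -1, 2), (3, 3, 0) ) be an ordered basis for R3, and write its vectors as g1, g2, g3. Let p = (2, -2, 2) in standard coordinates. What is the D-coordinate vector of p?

(-2, 0, 0)

Write p = c_1 g1 + ... + c_3 g3 and solve for the c_i.
Gaussian elimination on [M | p] yields c = (-2, 0, 0).
Check: -2g1 + 0·g2 + 0·g3 = (2, -2, 2).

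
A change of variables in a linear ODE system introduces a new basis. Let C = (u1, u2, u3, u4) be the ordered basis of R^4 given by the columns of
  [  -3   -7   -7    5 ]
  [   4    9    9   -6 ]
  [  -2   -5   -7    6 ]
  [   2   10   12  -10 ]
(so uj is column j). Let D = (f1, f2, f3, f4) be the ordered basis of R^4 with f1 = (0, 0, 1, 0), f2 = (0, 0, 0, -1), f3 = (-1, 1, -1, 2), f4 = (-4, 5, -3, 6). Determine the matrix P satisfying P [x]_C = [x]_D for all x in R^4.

[[0, 0, -2, 2], [2, 0, -2, 2], [-1, -1, -1, -1], [1, 2, 2, -1]]

Take x = uj: its C-coordinates are the j-th standard unit vector, so P e_j — column j of P — equals [uj]_D.
u1 = 0·f1 + 2f2 - f3 + f4, giving column 1 = (0, 2, -1, 1); repeating for each j gives P = [[0, 0, -2, 2], [2, 0, -2, 2], [-1, -1, -1, -1], [1, 2, 2, -1]].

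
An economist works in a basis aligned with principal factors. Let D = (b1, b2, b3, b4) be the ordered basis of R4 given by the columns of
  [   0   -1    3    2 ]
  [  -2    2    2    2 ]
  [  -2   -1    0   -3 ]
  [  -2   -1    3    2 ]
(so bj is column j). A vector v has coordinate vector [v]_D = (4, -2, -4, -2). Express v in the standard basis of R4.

v = M [v]_D, where M has columns b1, ..., b4.
Carrying out the matrix-vector product, v = (-14, -24, 0, -22).

(-14, -24, 0, -22)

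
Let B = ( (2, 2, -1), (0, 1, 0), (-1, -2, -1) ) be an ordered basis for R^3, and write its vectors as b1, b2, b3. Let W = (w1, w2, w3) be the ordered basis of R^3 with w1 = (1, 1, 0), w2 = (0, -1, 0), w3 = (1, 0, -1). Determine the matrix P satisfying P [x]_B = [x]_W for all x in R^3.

[[1, 0, -2], [-1, -1, 0], [1, 0, 1]]

Let M have columns bj and N have columns wj. Then for every x, N [x]_W = x = M [x]_B, so P = N^(-1) M.
Since det N = 1, N^(-1) has integer entries; multiplying gives P = [[1, 0, -2], [-1, -1, 0], [1, 0, 1]].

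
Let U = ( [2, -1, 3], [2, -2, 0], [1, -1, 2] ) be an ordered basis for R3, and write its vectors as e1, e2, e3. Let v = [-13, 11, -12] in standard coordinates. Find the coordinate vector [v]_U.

Write v = c_1 e1 + ... + c_3 e3 and solve for the c_i.
Gaussian elimination on [M | v] yields c = (-2, -3, -3).
Check: -2e1 - 3e2 - 3e3 = [-13, 11, -12].

[-2, -3, -3]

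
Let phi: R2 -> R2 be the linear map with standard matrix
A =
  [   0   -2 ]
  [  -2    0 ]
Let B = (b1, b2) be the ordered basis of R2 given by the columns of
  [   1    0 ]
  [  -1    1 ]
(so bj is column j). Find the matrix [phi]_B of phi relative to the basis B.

[[2, -2], [0, -2]]

With P the matrix whose columns are b1, b2, [phi]_B = P^(-1) A P.
Column by column: phi(b1) = A b1 = (2, -2); its B-coordinates (2, 0) give column 1.
Continuing for each basis vector yields [phi]_B = [[2, -2], [0, -2]].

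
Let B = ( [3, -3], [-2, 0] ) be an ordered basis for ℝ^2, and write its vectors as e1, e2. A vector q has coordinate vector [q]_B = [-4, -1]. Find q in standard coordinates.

The coordinates say q = -4e1 - e2; adding the scaled basis vectors gives [-10, 12].

[-10, 12]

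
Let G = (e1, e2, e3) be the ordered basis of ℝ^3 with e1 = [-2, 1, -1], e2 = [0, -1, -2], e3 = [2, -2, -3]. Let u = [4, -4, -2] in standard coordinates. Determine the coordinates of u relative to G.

[u]_G is the unique c with M c = u, where M has columns e1, ..., e3.
Solving this 3x3 system gives c = (-2, 2, 0).
Check: -2e1 + 2e2 + 0·e3 = [4, -4, -2].

[-2, 2, 0]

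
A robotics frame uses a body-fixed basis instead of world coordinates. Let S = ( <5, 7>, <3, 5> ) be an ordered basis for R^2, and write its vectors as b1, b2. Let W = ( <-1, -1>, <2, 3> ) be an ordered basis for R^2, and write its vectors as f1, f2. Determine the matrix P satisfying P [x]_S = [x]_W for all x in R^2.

[[-1, 1], [2, 2]]

Let M have columns bj and N have columns fj. Then for every x, N [x]_W = x = M [x]_S, so P = N^(-1) M.
Since det N = -1, N^(-1) has integer entries; multiplying gives P = [[-1, 1], [2, 2]].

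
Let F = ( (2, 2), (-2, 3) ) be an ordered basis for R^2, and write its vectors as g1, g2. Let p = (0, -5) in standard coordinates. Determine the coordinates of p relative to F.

(-1, -1)

Write p = c_1 g1 + c_2 g2 and solve for the c_i.
System: 2c_1 - 2c_2 = 0, 2c_1 + 3c_2 = -5; solving gives c_1 = -1, c_2 = -1.
Check: -g1 - g2 = (0, -5).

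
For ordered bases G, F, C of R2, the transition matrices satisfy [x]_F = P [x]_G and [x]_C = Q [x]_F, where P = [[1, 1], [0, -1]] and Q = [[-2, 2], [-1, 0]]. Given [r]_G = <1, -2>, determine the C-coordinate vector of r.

Composing the changes, [r]_C = Q P [r]_G.
Q P = [[-2, -4], [-1, -1]]; applying this to <1, -2> gives <6, 1>.

<6, 1>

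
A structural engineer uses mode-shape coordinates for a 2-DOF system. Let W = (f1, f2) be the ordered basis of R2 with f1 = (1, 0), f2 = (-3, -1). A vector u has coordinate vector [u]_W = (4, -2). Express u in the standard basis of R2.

(10, 2)

By definition u = 4f1 - 2f2.
Summing componentwise gives (10, 2).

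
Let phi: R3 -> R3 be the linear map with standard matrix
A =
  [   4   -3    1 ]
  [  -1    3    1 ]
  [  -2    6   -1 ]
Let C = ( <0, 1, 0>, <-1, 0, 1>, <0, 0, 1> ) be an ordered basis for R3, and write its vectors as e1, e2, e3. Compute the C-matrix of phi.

[[3, 2, 1], [3, 3, -1], [3, -2, 0]]

The j-th column of [phi]_C is [phi(ej)]_C.
phi(e1) = A e1 = <-3, 3, 6> = 3e1 + 3e2 + 3e3, so column 1 is <3, 3, 3>.
Repeating for e2, e3 and assembling the columns gives [[3, 2, 1], [3, 3, -1], [3, -2, 0]].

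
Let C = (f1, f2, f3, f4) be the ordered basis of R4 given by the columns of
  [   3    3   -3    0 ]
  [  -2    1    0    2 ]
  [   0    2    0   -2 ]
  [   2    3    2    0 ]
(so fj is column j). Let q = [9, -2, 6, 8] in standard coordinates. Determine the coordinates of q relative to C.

[1, 2, 0, -1]

Write q = c_1 f1 + ... + c_4 f4 and solve for the c_i.
Gaussian elimination on [M | q] yields c = (1, 2, 0, -1).
Check: f1 + 2f2 + 0·f3 - f4 = [9, -2, 6, 8].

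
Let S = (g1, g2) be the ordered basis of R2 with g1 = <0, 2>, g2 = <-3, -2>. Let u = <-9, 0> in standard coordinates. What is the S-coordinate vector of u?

<3, 3>

We seek scalars with c_1 g1 + c_2 g2 = u; equivalently solve M c = u where the columns of M are g1, g2.
System: 0c_1 - 3c_2 = -9, 2c_1 - 2c_2 = 0; solving gives c_1 = 3, c_2 = 3.
Check: 3g1 + 3g2 = <-9, 0>.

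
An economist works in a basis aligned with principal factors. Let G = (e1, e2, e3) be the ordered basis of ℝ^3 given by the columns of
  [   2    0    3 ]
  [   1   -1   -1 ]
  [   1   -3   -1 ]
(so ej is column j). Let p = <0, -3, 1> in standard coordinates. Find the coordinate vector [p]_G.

<-3, -2, 2>

[p]_G is the unique c with M c = p, where M has columns e1, ..., e3.
Row-reducing the augmented matrix [M | p] gives c = (-3, -2, 2).
Check: -3e1 - 2e2 + 2e3 = <0, -3, 1>.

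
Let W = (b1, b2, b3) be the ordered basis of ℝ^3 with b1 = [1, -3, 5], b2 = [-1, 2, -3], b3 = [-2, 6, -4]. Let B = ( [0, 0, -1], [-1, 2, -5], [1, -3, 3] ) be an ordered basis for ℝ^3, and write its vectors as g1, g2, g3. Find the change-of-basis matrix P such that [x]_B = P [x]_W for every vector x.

[[-2, -2, -2], [0, 1, 0], [1, 0, -2]]

Take x = bj: its W-coordinates are the j-th standard unit vector, so P e_j — column j of P — equals [bj]_B.
b1 = -2g1 + 0·g2 + g3, giving column 1 = [-2, 0, 1]; repeating for each j gives P = [[-2, -2, -2], [0, 1, 0], [1, 0, -2]].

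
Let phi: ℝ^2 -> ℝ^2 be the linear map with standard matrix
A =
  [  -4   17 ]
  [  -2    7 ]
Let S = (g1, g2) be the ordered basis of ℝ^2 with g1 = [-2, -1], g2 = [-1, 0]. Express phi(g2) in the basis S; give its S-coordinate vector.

[-2, 0]

Compute phi(g2) = A g2 = [4, 2] in standard coordinates.
Then write this in S-coordinates: solve for y in y_1 g1 + y_2 g2 = [4, 2].
This gives y = [-2, 0], which is column 2 of [phi]_S.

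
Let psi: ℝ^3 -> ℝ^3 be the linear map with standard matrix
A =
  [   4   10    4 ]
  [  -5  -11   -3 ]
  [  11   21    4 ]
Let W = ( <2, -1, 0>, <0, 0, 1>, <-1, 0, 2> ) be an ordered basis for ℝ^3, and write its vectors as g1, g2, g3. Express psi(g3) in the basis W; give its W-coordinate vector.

<1, 1, -2>

Column 3 of [psi]_W is the W-coordinate vector of psi(g3).
In standard coordinates psi(g3) = A g3 = <4, -1, -3>.
Converting to W: <4, -1, -3> = g1 + g2 - 2g3, so the coordinate vector is <1, 1, -2>.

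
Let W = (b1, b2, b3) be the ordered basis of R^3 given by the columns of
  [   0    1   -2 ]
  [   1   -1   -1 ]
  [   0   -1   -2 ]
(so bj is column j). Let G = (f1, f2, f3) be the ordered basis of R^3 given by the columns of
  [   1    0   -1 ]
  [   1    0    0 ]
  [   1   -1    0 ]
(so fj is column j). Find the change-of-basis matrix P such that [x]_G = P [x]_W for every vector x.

Let M have columns bj and N have columns fj. Then for every x, N [x]_G = x = M [x]_W, so P = N^(-1) M.
Since det N = 1, N^(-1) has integer entries; multiplying gives P = [[1, -1, -1], [1, 0, 1], [1, -2, 1]].

[[1, -1, -1], [1, 0, 1], [1, -2, 1]]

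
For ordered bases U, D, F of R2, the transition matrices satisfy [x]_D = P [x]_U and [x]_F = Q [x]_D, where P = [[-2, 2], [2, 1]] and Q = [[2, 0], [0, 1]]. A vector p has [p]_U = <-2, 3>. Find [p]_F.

Composing the changes, [p]_F = Q P [p]_U.
Q P = [[-4, 4], [2, 1]]; applying this to <-2, 3> gives <20, -1>.

<20, -1>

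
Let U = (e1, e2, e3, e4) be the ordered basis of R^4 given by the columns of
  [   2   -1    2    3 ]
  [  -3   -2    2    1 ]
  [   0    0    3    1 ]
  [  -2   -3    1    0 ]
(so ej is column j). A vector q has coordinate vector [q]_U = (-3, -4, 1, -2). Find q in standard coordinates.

q = M [q]_U, where M has columns e1, ..., e4.
Carrying out the matrix-vector product, q = (-6, 17, 1, 19).

(-6, 17, 1, 19)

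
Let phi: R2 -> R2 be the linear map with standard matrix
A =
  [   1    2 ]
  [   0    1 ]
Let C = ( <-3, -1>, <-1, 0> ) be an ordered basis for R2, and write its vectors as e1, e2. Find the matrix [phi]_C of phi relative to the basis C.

[[1, 0], [2, 1]]

With P the matrix whose columns are e1, e2, [phi]_C = P^(-1) A P.
Column by column: phi(e1) = A e1 = <-5, -1>; its C-coordinates <1, 2> give column 1.
Continuing for each basis vector yields [phi]_C = [[1, 0], [2, 1]].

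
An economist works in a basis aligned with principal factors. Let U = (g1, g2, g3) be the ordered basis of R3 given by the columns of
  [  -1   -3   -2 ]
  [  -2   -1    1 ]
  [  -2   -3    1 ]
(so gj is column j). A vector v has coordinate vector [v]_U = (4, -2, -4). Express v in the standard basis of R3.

(10, -10, -6)

The coordinates say v = 4g1 - 2g2 - 4g3; adding the scaled basis vectors gives (10, -10, -6).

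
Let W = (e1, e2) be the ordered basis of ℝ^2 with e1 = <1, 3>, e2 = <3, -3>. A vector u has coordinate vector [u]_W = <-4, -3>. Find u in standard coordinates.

<-13, -3>

The coordinates say u = -4e1 - 3e2; adding the scaled basis vectors gives <-13, -3>.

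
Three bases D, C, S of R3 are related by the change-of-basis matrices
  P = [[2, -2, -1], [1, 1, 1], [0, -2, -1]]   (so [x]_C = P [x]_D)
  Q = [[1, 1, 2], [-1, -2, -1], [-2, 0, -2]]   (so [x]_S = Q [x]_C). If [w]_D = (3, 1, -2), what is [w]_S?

Composing the changes, [w]_S = Q P [w]_D.
Q P = [[3, -5, -2], [-4, 2, 0], [-4, 8, 4]]; applying this to (3, 1, -2) gives (8, -10, -12).

(8, -10, -12)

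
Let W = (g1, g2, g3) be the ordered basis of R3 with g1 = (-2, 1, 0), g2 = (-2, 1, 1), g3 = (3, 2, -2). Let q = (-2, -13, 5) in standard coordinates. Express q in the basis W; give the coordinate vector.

We seek scalars with c_1 g1 + ... + c_3 g3 = q; equivalently solve M c = q where the columns of M are g1, ..., g3.
Solving this 3x3 system gives c = (-2, -3, -4).
Check: -2g1 - 3g2 - 4g3 = (-2, -13, 5).

(-2, -3, -4)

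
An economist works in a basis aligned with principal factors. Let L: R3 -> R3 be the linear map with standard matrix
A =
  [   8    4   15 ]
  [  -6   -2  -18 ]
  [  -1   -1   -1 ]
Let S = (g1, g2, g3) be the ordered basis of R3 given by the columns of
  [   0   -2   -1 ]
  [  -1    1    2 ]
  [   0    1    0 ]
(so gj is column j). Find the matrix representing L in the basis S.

The j-th column of [L]_S is [L(gj)]_S.
L(g1) = A g1 = [-4, 2, 1] = 3g1 + g2 + 2g3, so column 1 is [3, 1, 2].
Repeating for g2, g3 and assembling the columns gives [[3, 2, 1], [1, 0, -1], [2, -3, 2]].

[[3, 2, 1], [1, 0, -1], [2, -3, 2]]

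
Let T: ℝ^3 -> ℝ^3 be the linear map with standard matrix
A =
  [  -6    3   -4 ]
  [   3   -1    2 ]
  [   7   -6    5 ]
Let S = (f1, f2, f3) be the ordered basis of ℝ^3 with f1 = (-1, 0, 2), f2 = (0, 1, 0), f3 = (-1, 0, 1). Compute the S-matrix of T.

[[1, -3, 0], [1, -1, -1], [1, 0, -2]]

With P the matrix whose columns are f1, ..., f3, [T]_S = P^(-1) A P.
Column by column: T(f1) = A f1 = (-2, 1, 3); its S-coordinates (1, 1, 1) give column 1.
Continuing for each basis vector yields [T]_S = [[1, -3, 0], [1, -1, -1], [1, 0, -2]].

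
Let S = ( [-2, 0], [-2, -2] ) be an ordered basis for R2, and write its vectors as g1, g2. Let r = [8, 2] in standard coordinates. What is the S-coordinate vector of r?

We seek scalars with c_1 g1 + c_2 g2 = r; equivalently solve M c = r where the columns of M are g1, g2.
System: -2c_1 - 2c_2 = 8, 0c_1 - 2c_2 = 2; solving gives c_1 = -3, c_2 = -1.
Check: -3g1 - g2 = [8, 2].

[-3, -1]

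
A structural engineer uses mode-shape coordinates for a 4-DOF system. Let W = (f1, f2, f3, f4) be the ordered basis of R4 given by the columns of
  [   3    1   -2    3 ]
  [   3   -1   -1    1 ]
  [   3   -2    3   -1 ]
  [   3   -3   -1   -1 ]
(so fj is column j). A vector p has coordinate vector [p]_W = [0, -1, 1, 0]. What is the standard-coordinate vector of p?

p = M [p]_W, where M has columns f1, ..., f4.
Carrying out the matrix-vector product, p = [-3, 0, 5, 2].

[-3, 0, 5, 2]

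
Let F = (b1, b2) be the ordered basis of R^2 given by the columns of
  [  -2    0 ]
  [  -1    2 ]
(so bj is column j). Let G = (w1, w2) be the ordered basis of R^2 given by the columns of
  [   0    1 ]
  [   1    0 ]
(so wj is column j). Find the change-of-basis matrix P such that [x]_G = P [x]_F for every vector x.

Column j of P is [bj]_G, since P maps F-coordinates to G-coordinates.
Expressing b1 in G: b1 = -w1 - 2w2, so column 1 of P is <-1, -2>.
Doing the same for each bj gives P = [[-1, 2], [-2, 0]].

[[-1, 2], [-2, 0]]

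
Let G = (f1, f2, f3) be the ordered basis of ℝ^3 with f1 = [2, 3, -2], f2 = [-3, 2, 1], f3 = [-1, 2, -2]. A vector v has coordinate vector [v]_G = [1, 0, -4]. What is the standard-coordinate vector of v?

[6, -5, 6]

By definition v = f1 + 0·f2 - 4f3.
Summing componentwise gives [6, -5, 6].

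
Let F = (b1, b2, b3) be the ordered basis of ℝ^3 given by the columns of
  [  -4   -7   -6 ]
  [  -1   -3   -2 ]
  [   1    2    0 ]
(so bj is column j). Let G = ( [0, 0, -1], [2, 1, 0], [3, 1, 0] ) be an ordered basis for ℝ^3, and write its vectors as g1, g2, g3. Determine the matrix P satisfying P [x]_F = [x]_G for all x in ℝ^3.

Let M have columns bj and N have columns gj. Then for every x, N [x]_G = x = M [x]_F, so P = N^(-1) M.
Since det N = 1, N^(-1) has integer entries; multiplying gives P = [[-1, -2, 0], [1, -2, 0], [-2, -1, -2]].

[[-1, -2, 0], [1, -2, 0], [-2, -1, -2]]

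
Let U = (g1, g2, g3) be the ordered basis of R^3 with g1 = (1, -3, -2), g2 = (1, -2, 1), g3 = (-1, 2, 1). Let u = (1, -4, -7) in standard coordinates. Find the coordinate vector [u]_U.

(2, -2, -1)

We seek scalars with c_1 g1 + ... + c_3 g3 = u; equivalently solve M c = u where the columns of M are g1, ..., g3.
Solving this 3x3 system gives c = (2, -2, -1).
Check: 2g1 - 2g2 - g3 = (1, -4, -7).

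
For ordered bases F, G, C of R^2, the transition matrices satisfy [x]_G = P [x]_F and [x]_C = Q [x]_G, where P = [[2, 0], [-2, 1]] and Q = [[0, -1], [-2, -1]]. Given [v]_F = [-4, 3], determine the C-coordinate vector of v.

[-11, 5]

Composing the changes, [v]_C = Q P [v]_F.
Q P = [[2, -1], [-2, -1]]; applying this to [-4, 3] gives [-11, 5].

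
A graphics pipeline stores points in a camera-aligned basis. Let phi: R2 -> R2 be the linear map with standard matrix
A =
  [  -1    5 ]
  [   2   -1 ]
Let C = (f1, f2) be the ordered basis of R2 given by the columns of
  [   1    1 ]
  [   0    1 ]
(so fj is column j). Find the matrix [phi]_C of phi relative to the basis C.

Let P have columns f1, f2. Then [phi]_C = P^(-1) A P.
Here det P = 1, so P^(-1) is integer; computing A P first and then P^(-1)(A P) gives [[-3, 3], [2, 1]].

[[-3, 3], [2, 1]]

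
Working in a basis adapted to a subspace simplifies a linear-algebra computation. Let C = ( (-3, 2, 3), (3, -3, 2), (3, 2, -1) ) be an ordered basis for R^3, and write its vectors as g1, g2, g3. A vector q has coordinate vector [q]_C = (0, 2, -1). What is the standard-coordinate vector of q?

(3, -8, 5)

By definition q = 0·g1 + 2g2 - g3.
Summing componentwise gives (3, -8, 5).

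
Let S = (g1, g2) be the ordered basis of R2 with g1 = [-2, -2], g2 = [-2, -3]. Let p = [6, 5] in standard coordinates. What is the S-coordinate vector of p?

[-4, 1]

We seek scalars with c_1 g1 + c_2 g2 = p; equivalently solve M c = p where the columns of M are g1, g2.
System: -2c_1 - 2c_2 = 6, -2c_1 - 3c_2 = 5; solving gives c_1 = -4, c_2 = 1.
Check: -4g1 + g2 = [6, 5].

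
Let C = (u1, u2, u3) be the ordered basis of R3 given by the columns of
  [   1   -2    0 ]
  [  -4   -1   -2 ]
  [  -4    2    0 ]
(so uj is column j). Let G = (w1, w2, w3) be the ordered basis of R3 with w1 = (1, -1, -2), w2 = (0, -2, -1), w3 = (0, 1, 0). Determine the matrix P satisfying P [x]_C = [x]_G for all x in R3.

[[1, -2, 0], [2, 2, 0], [1, 1, -2]]

Take x = uj: its C-coordinates are the j-th standard unit vector, so P e_j — column j of P — equals [uj]_G.
u1 = w1 + 2w2 + w3, giving column 1 = (1, 2, 1); repeating for each j gives P = [[1, -2, 0], [2, 2, 0], [1, 1, -2]].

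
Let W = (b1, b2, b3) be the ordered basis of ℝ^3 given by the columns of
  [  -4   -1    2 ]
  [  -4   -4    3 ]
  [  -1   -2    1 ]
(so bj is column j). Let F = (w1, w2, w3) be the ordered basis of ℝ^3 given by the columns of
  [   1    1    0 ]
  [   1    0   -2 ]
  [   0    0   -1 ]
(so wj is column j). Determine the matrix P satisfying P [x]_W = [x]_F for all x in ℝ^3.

[[-2, 0, 1], [-2, -1, 1], [1, 2, -1]]

Let M have columns bj and N have columns wj. Then for every x, N [x]_F = x = M [x]_W, so P = N^(-1) M.
Since det N = 1, N^(-1) has integer entries; multiplying gives P = [[-2, 0, 1], [-2, -1, 1], [1, 2, -1]].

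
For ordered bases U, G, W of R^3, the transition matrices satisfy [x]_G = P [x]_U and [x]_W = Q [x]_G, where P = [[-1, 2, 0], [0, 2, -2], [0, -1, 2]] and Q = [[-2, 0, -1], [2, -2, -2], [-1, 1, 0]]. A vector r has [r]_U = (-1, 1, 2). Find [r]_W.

(-9, 4, -5)

Apply P to get G-coordinates (3, -2, 3), then Q to get W-coordinates.
The result is [r]_W = (-9, 4, -5).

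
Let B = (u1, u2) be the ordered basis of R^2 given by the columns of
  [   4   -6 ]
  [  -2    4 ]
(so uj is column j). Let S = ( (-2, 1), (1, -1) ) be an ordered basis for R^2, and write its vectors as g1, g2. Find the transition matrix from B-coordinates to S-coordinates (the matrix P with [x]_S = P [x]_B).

Take x = uj: its B-coordinates are the j-th standard unit vector, so P e_j — column j of P — equals [uj]_S.
u1 = -2g1 + 0·g2, giving column 1 = (-2, 0); repeating for each j gives P = [[-2, 2], [0, -2]].

[[-2, 2], [0, -2]]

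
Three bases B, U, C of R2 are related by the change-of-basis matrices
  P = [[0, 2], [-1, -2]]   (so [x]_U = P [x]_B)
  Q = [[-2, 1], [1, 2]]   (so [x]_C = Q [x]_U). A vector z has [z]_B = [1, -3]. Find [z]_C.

Composing the changes, [z]_C = Q P [z]_B.
Q P = [[-1, -6], [-2, -2]]; applying this to [1, -3] gives [17, 4].

[17, 4]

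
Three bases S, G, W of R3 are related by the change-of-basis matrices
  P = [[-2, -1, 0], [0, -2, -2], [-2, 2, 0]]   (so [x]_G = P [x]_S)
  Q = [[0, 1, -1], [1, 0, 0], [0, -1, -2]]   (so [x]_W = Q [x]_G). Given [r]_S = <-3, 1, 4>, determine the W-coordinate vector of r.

First [r]_G = P [r]_S = <5, -10, 8>.
Then [r]_W = Q [r]_G = <-18, 5, -6>.

<-18, 5, -6>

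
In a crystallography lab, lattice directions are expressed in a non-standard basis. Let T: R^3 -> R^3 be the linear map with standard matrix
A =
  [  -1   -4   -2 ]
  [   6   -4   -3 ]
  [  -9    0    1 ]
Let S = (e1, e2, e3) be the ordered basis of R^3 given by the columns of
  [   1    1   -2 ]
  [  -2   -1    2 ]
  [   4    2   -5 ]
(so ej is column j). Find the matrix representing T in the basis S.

The j-th column of [T]_S is [T(ej)]_S.
T(e1) = A e1 = <-1, 2, -5> = -e1 + 2e2 + e3, so column 1 is <-1, 2, 1>.
Repeating for e2, e3 and assembling the columns gives [[-1, -3, 1], [2, 0, -3], [1, -1, -3]].

[[-1, -3, 1], [2, 0, -3], [1, -1, -3]]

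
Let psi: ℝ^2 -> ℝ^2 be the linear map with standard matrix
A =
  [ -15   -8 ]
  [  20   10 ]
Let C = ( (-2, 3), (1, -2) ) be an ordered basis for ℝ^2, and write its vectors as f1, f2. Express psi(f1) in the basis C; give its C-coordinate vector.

Column 1 of [psi]_C is the C-coordinate vector of psi(f1).
In standard coordinates psi(f1) = A f1 = (6, -10).
Converting to C: (6, -10) = -2f1 + 2f2, so the coordinate vector is (-2, 2).

(-2, 2)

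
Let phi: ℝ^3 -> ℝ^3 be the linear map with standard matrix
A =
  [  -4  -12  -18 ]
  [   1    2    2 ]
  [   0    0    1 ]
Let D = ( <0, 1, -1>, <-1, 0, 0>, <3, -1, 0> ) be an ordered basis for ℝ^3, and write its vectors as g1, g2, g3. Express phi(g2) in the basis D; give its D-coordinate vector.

Column 2 of [phi]_D is the D-coordinate vector of phi(g2).
In standard coordinates phi(g2) = A g2 = <4, -1, 0>.
Converting to D: <4, -1, 0> = 0·g1 - g2 + g3, so the coordinate vector is <0, -1, 1>.

<0, -1, 1>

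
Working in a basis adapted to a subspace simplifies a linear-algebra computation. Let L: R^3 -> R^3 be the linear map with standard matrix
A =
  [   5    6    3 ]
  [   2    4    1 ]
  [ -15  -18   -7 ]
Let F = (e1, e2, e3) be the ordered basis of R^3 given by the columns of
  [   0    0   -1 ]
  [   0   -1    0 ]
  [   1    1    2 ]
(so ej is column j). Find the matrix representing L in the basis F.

[[0, 2, 3], [-1, 3, 0], [-3, 3, -1]]

The j-th column of [L]_F is [L(ej)]_F.
L(e1) = A e1 = [3, 1, -7] = 0·e1 - e2 - 3e3, so column 1 is [0, -1, -3].
Repeating for e2, e3 and assembling the columns gives [[0, 2, 3], [-1, 3, 0], [-3, 3, -1]].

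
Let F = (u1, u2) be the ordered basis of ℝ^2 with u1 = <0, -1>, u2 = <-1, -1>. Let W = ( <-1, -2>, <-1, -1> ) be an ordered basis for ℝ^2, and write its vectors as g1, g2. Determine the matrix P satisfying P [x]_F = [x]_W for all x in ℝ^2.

[[1, 0], [-1, 1]]

Let M have columns uj and N have columns gj. Then for every x, N [x]_W = x = M [x]_F, so P = N^(-1) M.
Since det N = -1, N^(-1) has integer entries; multiplying gives P = [[1, 0], [-1, 1]].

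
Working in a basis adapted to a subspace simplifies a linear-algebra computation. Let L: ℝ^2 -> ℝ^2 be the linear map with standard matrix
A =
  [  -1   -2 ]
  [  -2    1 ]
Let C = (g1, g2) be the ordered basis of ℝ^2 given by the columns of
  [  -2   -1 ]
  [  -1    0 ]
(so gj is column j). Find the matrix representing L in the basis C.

With P the matrix whose columns are g1, g2, [L]_C = P^(-1) A P.
Column by column: L(g1) = A g1 = (4, 3); its C-coordinates (-3, 2) give column 1.
Continuing for each basis vector yields [L]_C = [[-3, -2], [2, 3]].

[[-3, -2], [2, 3]]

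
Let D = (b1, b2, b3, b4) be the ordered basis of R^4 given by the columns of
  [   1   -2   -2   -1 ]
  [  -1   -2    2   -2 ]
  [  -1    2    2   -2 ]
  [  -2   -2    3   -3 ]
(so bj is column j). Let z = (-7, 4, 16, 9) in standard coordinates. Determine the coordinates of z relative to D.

(0, 3, 2, -3)

[z]_D is the unique c with M c = z, where M has columns b1, ..., b4.
Solving this 4x4 system gives c = (0, 3, 2, -3).
Check: 0·b1 + 3b2 + 2b3 - 3b4 = (-7, 4, 16, 9).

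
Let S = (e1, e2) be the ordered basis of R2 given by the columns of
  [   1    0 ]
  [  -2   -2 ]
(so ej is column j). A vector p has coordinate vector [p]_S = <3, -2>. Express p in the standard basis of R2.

The coordinates say p = 3e1 - 2e2; adding the scaled basis vectors gives <3, -2>.

<3, -2>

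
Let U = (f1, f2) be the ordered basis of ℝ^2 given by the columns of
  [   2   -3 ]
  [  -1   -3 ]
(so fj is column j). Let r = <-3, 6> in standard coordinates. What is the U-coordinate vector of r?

<-3, -1>

We seek scalars with c_1 f1 + c_2 f2 = r; equivalently solve M c = r where the columns of M are f1, f2.
System: 2c_1 - 3c_2 = -3, -c_1 - 3c_2 = 6; solving gives c_1 = -3, c_2 = -1.
Check: -3f1 - f2 = <-3, 6>.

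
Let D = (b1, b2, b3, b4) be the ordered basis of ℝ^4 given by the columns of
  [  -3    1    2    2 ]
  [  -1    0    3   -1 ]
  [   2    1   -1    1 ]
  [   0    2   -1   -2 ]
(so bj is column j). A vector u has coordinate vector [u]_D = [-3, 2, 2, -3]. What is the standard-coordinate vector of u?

[9, 12, -9, 8]

The coordinates say u = -3b1 + 2b2 + 2b3 - 3b4; adding the scaled basis vectors gives [9, 12, -9, 8].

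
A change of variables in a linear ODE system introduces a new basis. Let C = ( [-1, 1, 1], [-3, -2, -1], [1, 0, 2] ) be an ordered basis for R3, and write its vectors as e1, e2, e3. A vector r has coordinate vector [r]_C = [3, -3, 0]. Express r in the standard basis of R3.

The coordinates say r = 3e1 - 3e2 + 0·e3; adding the scaled basis vectors gives [6, 9, 6].

[6, 9, 6]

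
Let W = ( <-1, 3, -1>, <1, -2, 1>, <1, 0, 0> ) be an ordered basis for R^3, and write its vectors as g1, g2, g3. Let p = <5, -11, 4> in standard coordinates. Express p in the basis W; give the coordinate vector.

[p]_W is the unique c with M c = p, where M has columns g1, ..., g3.
Solving this 3x3 system gives c = (-3, 1, 1).
Check: -3g1 + g2 + g3 = <5, -11, 4>.

<-3, 1, 1>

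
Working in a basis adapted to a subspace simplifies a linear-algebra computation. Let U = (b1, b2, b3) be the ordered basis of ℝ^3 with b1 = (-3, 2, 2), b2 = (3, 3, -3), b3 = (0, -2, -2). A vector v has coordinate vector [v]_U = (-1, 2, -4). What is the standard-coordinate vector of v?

The coordinates say v = -b1 + 2b2 - 4b3; adding the scaled basis vectors gives (9, 12, 0).

(9, 12, 0)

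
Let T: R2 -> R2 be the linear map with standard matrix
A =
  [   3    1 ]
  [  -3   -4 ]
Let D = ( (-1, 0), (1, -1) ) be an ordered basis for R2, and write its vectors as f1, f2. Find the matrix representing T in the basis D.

[[0, -3], [-3, -1]]

The j-th column of [T]_D is [T(fj)]_D.
T(f1) = A f1 = (-3, 3) = 0·f1 - 3f2, so column 1 is (0, -3).
Repeating for f2 and assembling the columns gives [[0, -3], [-3, -1]].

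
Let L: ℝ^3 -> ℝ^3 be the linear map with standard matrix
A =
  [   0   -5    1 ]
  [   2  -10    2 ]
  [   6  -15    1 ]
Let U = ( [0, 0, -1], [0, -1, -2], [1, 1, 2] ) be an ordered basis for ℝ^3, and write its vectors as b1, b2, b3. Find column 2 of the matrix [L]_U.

Column 2 of [L]_U is the U-coordinate vector of L(b2).
In standard coordinates L(b2) = A b2 = [3, 6, 13].
Converting to U: [3, 6, 13] = -b1 - 3b2 + 3b3, so the coordinate vector is [-1, -3, 3].

[-1, -3, 3]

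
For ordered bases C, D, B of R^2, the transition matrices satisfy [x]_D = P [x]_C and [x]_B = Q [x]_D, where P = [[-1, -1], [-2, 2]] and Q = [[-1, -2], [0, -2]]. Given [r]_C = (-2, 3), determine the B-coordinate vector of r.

(-19, -20)

Apply P to get D-coordinates (-1, 10), then Q to get B-coordinates.
The result is [r]_B = (-19, -20).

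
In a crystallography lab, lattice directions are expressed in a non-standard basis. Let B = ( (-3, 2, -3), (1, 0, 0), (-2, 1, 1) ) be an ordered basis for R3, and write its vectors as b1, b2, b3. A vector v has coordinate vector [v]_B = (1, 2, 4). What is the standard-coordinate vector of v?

(-9, 6, 1)

By definition v = b1 + 2b2 + 4b3.
Summing componentwise gives (-9, 6, 1).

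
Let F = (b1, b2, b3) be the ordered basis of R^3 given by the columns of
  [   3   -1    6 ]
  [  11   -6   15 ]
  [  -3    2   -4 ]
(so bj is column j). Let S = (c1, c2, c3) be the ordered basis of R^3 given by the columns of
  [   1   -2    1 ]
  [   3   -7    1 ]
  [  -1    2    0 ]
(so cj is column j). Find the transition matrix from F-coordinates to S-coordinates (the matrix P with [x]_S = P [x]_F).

Column j of P is [bj]_S, since P maps F-coordinates to S-coordinates.
Expressing b1 in S: b1 = -c1 - 2c2 + 0·c3, so column 1 of P is <-1, -2, 0>.
Doing the same for each bj gives P = [[-1, 0, 2], [-2, 1, -1], [0, 1, 2]].

[[-1, 0, 2], [-2, 1, -1], [0, 1, 2]]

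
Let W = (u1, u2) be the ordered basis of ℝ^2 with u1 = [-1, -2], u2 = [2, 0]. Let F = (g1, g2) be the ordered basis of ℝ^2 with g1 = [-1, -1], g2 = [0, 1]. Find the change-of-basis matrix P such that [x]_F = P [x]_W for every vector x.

[[1, -2], [-1, -2]]

Take x = uj: its W-coordinates are the j-th standard unit vector, so P e_j — column j of P — equals [uj]_F.
u1 = g1 - g2, giving column 1 = [1, -1]; repeating for each j gives P = [[1, -2], [-1, -2]].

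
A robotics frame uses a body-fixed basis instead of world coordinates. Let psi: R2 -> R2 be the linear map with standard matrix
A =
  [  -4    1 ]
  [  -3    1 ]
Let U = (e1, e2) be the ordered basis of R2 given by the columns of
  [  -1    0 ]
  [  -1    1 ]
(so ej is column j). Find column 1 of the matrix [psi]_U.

Compute psi(e1) = A e1 = <3, 2> in standard coordinates.
Then write this in U-coordinates: solve for y in y_1 e1 + y_2 e2 = <3, 2>.
This gives y = <-3, -1>, which is column 1 of [psi]_U.

<-3, -1>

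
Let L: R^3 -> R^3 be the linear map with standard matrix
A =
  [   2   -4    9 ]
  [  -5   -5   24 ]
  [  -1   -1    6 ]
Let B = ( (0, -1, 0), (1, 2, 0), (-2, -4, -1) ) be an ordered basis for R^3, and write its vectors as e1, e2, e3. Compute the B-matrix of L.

[[3, 3, 0], [2, 0, 3], [-1, 3, 0]]

With P the matrix whose columns are e1, ..., e3, [L]_B = P^(-1) A P.
Column by column: L(e1) = A e1 = (4, 5, 1); its B-coordinates (3, 2, -1) give column 1.
Continuing for each basis vector yields [L]_B = [[3, 3, 0], [2, 0, 3], [-1, 3, 0]].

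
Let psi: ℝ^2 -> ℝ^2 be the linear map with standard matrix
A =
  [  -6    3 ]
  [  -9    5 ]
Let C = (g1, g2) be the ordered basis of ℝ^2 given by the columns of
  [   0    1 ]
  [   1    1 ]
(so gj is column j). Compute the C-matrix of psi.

The j-th column of [psi]_C is [psi(gj)]_C.
psi(g1) = A g1 = (3, 5) = 2g1 + 3g2, so column 1 is (2, 3).
Repeating for g2 and assembling the columns gives [[2, -1], [3, -3]].

[[2, -1], [3, -3]]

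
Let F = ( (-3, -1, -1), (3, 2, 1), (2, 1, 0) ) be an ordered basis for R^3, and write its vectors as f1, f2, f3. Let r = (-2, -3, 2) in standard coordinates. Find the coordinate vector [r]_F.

(-3, -1, -4)

Write r = c_1 f1 + ... + c_3 f3 and solve for the c_i.
Row-reducing the augmented matrix [M | r] gives c = (-3, -1, -4).
Check: -3f1 - f2 - 4f3 = (-2, -3, 2).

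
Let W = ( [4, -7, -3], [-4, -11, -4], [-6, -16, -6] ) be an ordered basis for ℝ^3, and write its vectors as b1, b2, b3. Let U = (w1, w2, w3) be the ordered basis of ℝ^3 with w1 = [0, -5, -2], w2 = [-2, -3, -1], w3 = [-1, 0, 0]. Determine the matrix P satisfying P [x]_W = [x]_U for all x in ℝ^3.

[[2, 1, 2], [-1, 2, 2], [-2, 0, 2]]

Column j of P is [bj]_U, since P maps W-coordinates to U-coordinates.
Expressing b1 in U: b1 = 2w1 - w2 - 2w3, so column 1 of P is [2, -1, -2].
Doing the same for each bj gives P = [[2, 1, 2], [-1, 2, 2], [-2, 0, 2]].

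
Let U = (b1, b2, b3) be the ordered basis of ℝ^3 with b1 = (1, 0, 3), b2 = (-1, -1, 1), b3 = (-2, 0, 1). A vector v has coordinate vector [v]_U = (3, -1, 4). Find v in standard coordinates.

(-4, 1, 12)

The coordinates say v = 3b1 - b2 + 4b3; adding the scaled basis vectors gives (-4, 1, 12).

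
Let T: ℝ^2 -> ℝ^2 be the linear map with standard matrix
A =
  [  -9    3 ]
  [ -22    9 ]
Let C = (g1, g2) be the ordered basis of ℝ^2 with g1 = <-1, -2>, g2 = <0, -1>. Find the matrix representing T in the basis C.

[[-3, 3], [2, 3]]

Let P have columns g1, g2. Then [T]_C = P^(-1) A P.
Here det P = 1, so P^(-1) is integer; computing A P first and then P^(-1)(A P) gives [[-3, 3], [2, 3]].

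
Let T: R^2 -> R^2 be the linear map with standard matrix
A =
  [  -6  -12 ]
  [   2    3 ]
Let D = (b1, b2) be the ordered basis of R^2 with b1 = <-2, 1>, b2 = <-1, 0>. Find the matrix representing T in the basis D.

[[-1, -2], [2, -2]]

With P the matrix whose columns are b1, b2, [T]_D = P^(-1) A P.
Column by column: T(b1) = A b1 = <0, -1>; its D-coordinates <-1, 2> give column 1.
Continuing for each basis vector yields [T]_D = [[-1, -2], [2, -2]].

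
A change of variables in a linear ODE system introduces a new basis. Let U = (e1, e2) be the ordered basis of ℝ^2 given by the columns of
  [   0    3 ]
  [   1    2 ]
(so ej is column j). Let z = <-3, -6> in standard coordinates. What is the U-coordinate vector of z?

Write z = c_1 e1 + c_2 e2 and solve for the c_i.
System: 0c_1 + 3c_2 = -3, c_1 + 2c_2 = -6; solving gives c_1 = -4, c_2 = -1.
Check: -4e1 - e2 = <-3, -6>.

<-4, -1>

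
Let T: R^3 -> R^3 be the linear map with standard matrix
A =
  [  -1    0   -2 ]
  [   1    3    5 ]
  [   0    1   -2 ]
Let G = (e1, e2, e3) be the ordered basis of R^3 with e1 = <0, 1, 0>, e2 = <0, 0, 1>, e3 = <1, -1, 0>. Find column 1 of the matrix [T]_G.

Column 1 of [T]_G is the G-coordinate vector of T(e1).
In standard coordinates T(e1) = A e1 = <0, 3, 1>.
Converting to G: <0, 3, 1> = 3e1 + e2 + 0·e3, so the coordinate vector is <3, 1, 0>.

<3, 1, 0>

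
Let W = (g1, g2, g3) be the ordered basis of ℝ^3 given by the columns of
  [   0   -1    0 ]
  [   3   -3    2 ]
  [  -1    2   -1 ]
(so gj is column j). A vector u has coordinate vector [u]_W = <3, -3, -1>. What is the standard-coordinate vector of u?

<3, 16, -8>

The coordinates say u = 3g1 - 3g2 - g3; adding the scaled basis vectors gives <3, 16, -8>.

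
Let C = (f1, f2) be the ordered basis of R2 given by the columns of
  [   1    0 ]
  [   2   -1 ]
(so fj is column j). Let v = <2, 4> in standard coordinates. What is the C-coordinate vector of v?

Write v = c_1 f1 + c_2 f2 and solve for the c_i.
System: c_1 + 0c_2 = 2, 2c_1 - c_2 = 4; solving gives c_1 = 2, c_2 = 0.
Check: 2f1 + 0·f2 = <2, 4>.

<2, 0>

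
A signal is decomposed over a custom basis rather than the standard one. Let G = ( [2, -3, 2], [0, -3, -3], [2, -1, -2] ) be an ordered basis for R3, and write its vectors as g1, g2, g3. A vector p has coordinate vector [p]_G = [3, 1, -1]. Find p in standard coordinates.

[4, -11, 5]

p = M [p]_G, where M has columns g1, ..., g3.
Carrying out the matrix-vector product, p = [4, -11, 5].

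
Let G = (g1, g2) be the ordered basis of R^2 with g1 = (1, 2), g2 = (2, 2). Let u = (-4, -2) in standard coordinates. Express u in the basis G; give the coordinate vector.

(2, -3)

[u]_G is the unique c with M c = u, where M has columns g1, g2.
System: c_1 + 2c_2 = -4, 2c_1 + 2c_2 = -2; solving gives c_1 = 2, c_2 = -3.
Check: 2g1 - 3g2 = (-4, -2).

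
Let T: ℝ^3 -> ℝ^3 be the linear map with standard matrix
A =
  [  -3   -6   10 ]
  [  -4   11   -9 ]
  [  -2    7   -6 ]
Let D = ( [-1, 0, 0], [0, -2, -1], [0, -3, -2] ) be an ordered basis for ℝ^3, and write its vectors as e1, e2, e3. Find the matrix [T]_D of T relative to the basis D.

Let P have columns e1, ..., e3. Then [T]_D = P^(-1) A P.
Here det P = -1, so P^(-1) is integer; computing A P first and then P^(-1)(A P) gives [[-3, -2, 2], [-2, 2, 3], [0, 3, 3]].

[[-3, -2, 2], [-2, 2, 3], [0, 3, 3]]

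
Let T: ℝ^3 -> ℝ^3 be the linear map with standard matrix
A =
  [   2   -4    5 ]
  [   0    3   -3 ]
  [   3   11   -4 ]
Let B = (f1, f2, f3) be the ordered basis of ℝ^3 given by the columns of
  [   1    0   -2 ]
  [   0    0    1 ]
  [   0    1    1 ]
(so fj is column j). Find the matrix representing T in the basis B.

[[2, -1, -3], [3, -1, 1], [0, -3, 0]]

The j-th column of [T]_B is [T(fj)]_B.
T(f1) = A f1 = [2, 0, 3] = 2f1 + 3f2 + 0·f3, so column 1 is [2, 3, 0].
Repeating for f2, f3 and assembling the columns gives [[2, -1, -3], [3, -1, 1], [0, -3, 0]].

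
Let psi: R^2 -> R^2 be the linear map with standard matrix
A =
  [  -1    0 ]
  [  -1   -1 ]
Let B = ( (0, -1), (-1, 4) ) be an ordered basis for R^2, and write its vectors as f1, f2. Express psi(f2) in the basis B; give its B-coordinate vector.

Compute psi(f2) = A f2 = (1, -3) in standard coordinates.
Then write this in B-coordinates: solve for y in y_1 f1 + y_2 f2 = (1, -3).
This gives y = (-1, -1), which is column 2 of [psi]_B.

(-1, -1)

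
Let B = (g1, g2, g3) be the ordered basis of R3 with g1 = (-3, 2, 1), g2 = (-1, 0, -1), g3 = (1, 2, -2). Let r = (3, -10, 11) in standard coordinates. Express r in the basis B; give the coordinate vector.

[r]_B is the unique c with M c = r, where M has columns g1, ..., g3.
Solving this 3x3 system gives c = (-1, -4, -4).
Check: -g1 - 4g2 - 4g3 = (3, -10, 11).

(-1, -4, -4)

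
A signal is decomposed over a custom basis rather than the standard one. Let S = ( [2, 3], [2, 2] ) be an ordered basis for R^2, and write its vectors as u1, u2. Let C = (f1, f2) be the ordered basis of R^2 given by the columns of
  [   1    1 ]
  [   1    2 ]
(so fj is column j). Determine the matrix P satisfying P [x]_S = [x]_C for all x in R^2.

[[1, 2], [1, 0]]

Take x = uj: its S-coordinates are the j-th standard unit vector, so P e_j — column j of P — equals [uj]_C.
u1 = f1 + f2, giving column 1 = [1, 1]; repeating for each j gives P = [[1, 2], [1, 0]].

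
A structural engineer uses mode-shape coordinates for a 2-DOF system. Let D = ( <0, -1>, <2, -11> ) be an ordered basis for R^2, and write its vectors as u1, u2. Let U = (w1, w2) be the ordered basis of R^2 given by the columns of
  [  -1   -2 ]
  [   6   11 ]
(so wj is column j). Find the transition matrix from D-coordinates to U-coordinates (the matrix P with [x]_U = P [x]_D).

Let M have columns uj and N have columns wj. Then for every x, N [x]_U = x = M [x]_D, so P = N^(-1) M.
Since det N = 1, N^(-1) has integer entries; multiplying gives P = [[-2, 0], [1, -1]].

[[-2, 0], [1, -1]]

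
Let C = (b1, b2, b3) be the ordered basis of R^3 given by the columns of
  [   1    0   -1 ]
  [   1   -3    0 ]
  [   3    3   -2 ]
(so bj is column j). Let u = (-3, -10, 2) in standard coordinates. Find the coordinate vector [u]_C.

(-1, 3, 2)

Write u = c_1 b1 + ... + c_3 b3 and solve for the c_i.
Gaussian elimination on [M | u] yields c = (-1, 3, 2).
Check: -b1 + 3b2 + 2b3 = (-3, -10, 2).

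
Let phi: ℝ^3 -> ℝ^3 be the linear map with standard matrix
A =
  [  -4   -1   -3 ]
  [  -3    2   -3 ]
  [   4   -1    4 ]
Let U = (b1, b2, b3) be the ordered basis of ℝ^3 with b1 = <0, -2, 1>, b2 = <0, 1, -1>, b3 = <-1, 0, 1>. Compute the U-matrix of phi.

[[2, -2, -1], [-3, 1, -2], [1, -2, -1]]

The j-th column of [phi]_U is [phi(bj)]_U.
phi(b1) = A b1 = <-1, -7, 6> = 2b1 - 3b2 + b3, so column 1 is <2, -3, 1>.
Repeating for b2, b3 and assembling the columns gives [[2, -2, -1], [-3, 1, -2], [1, -2, -1]].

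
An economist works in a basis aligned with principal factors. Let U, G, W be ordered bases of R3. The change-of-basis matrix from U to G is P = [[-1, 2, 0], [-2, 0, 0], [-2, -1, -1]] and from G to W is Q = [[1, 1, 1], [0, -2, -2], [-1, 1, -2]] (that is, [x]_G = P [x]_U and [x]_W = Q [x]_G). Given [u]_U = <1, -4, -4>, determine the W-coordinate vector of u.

Composing the changes, [u]_W = Q P [u]_U.
Q P = [[-5, 1, -1], [8, 2, 2], [3, 0, 2]]; applying this to <1, -4, -4> gives <-5, -8, -5>.

<-5, -8, -5>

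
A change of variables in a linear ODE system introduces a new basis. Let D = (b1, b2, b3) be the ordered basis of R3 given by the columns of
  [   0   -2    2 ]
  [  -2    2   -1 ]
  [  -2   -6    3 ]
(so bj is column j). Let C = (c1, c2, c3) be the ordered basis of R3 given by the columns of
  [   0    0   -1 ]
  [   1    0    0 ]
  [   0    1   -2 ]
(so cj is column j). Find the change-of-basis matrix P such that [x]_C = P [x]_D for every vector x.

[[-2, 2, -1], [-2, -2, -1], [0, 2, -2]]

Column j of P is [bj]_C, since P maps D-coordinates to C-coordinates.
Expressing b1 in C: b1 = -2c1 - 2c2 + 0·c3, so column 1 of P is (-2, -2, 0).
Doing the same for each bj gives P = [[-2, 2, -1], [-2, -2, -1], [0, 2, -2]].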